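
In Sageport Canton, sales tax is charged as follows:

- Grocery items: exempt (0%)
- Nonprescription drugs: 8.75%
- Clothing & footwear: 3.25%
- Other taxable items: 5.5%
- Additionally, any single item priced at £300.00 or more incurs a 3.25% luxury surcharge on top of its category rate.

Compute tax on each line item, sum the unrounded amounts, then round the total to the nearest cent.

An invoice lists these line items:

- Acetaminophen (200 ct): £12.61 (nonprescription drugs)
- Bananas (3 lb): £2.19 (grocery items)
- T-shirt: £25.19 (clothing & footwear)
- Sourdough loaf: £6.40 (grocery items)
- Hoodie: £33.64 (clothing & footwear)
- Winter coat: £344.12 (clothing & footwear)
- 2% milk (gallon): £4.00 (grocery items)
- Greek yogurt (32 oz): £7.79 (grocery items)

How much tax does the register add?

Acetaminophen (200 ct) £12.61: nonprescription drugs → 8.75% → £1.103375
Bananas (3 lb) £2.19: grocery items → 0% → £0.00
T-shirt £25.19: clothing & footwear → 3.25% → £0.818675
Sourdough loaf £6.40: grocery items → 0% → £0.00
Hoodie £33.64: clothing & footwear → 3.25% → £1.0933
Winter coat £344.12: clothing & footwear → 3.25% + 3.25% surcharge = 6.5% → £22.3678
2% milk (gallon) £4.00: grocery items → 0% → £0.00
Greek yogurt (32 oz) £7.79: grocery items → 0% → £0.00
Unrounded tax sum = £25.38315 → £25.38

£25.38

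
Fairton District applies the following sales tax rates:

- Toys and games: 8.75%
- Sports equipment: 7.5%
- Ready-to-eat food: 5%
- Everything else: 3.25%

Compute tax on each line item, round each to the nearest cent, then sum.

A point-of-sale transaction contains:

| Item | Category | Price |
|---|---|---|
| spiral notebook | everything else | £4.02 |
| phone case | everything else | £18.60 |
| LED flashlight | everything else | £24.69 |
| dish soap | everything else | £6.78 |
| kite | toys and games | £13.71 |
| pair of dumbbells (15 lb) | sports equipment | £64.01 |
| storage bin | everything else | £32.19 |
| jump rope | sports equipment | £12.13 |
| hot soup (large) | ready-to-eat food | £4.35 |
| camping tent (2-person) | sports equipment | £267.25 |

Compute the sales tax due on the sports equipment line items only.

Pair of dumbbells (15 lb) £64.01: sports equipment → 7.5% → £4.80
Jump rope £12.13: sports equipment → 7.5% → £0.91
Camping tent (2-person) £267.25: sports equipment → 7.5% → £20.04
Tax on sports equipment = £4.80 + £0.91 + £20.04 = £25.75

£25.75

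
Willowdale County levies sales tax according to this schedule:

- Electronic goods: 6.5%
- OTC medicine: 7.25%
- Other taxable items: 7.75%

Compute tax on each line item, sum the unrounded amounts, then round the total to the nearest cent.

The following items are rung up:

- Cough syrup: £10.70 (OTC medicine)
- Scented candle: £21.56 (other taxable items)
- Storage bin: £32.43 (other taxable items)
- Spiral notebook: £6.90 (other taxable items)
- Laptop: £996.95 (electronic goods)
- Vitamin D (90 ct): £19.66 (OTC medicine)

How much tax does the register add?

£71.72

Cough syrup £10.70: OTC medicine → 7.25% → £0.77575
Scented candle £21.56: other taxable items → 7.75% → £1.6709
Storage bin £32.43: other taxable items → 7.75% → £2.513325
Spiral notebook £6.90: other taxable items → 7.75% → £0.53475
Laptop £996.95: electronic goods → 6.5% → £64.80175
Vitamin D (90 ct) £19.66: OTC medicine → 7.25% → £1.42535
Unrounded tax sum = £71.721825 → £71.72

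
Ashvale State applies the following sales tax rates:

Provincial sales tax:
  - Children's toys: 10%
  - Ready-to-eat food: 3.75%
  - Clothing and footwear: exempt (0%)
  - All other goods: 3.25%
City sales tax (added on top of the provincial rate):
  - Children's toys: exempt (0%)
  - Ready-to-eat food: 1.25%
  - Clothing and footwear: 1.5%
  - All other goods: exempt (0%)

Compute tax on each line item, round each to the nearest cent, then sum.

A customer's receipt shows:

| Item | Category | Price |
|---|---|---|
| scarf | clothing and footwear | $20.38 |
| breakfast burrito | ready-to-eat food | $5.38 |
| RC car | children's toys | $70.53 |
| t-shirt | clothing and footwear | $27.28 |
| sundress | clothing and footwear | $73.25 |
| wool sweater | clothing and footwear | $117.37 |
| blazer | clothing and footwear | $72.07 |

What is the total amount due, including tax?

Scarf $20.38: clothing and footwear → 0% + 1.5% city = 1.5% → $0.31
Breakfast burrito $5.38: ready-to-eat food → 3.75% + 1.25% city = 5% → $0.27
RC car $70.53: children's toys → 10% + 0% city = 10% → $7.05
T-shirt $27.28: clothing and footwear → 0% + 1.5% city = 1.5% → $0.41
Sundress $73.25: clothing and footwear → 0% + 1.5% city = 1.5% → $1.10
Wool sweater $117.37: clothing and footwear → 0% + 1.5% city = 1.5% → $1.76
Blazer $72.07: clothing and footwear → 0% + 1.5% city = 1.5% → $1.08
Subtotal = $386.26; tax = $11.98; total due = $398.24

$398.24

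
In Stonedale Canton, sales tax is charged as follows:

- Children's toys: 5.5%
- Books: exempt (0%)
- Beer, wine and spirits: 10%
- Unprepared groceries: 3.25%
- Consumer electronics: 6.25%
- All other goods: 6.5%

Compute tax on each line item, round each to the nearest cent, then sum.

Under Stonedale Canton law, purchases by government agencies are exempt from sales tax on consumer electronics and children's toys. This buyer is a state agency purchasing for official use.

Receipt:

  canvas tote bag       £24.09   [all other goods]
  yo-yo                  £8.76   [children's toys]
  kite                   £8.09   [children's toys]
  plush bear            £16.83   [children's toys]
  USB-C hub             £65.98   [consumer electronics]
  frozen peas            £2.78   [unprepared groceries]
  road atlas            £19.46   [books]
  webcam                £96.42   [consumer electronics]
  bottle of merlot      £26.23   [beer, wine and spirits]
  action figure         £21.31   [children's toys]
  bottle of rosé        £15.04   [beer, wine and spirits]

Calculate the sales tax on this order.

Canvas tote bag £24.09: all other goods → 6.5% → £1.57
Yo-yo £8.76: children's toys, buyer-exempt → 0% → £0.00
Kite £8.09: children's toys, buyer-exempt → 0% → £0.00
Plush bear £16.83: children's toys, buyer-exempt → 0% → £0.00
USB-C hub £65.98: consumer electronics, buyer-exempt → 0% → £0.00
Frozen peas £2.78: unprepared groceries → 3.25% → £0.09
Road atlas £19.46: books → 0% → £0.00
Webcam £96.42: consumer electronics, buyer-exempt → 0% → £0.00
Bottle of merlot £26.23: beer, wine and spirits → 10% → £2.62
Action figure £21.31: children's toys, buyer-exempt → 0% → £0.00
Bottle of rosé £15.04: beer, wine and spirits → 10% → £1.50
Total tax = £1.57 + £0.09 + £2.62 + £1.50 = £5.78

£5.78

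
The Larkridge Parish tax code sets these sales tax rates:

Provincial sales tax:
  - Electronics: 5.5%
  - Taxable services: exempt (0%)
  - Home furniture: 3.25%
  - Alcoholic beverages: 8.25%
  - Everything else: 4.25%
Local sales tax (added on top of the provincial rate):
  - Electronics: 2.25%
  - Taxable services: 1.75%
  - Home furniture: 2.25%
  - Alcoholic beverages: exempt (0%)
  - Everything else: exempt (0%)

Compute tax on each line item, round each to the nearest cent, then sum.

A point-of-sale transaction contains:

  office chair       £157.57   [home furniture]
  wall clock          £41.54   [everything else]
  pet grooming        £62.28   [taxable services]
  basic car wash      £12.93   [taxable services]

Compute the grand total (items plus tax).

Office chair £157.57: home furniture → 3.25% + 2.25% local = 5.5% → £8.67
Wall clock £41.54: everything else → 4.25% + 0% local = 4.25% → £1.77
Pet grooming £62.28: taxable services → 0% + 1.75% local = 1.75% → £1.09
Basic car wash £12.93: taxable services → 0% + 1.75% local = 1.75% → £0.23
Subtotal = £274.32; tax = £11.76; total due = £286.08

£286.08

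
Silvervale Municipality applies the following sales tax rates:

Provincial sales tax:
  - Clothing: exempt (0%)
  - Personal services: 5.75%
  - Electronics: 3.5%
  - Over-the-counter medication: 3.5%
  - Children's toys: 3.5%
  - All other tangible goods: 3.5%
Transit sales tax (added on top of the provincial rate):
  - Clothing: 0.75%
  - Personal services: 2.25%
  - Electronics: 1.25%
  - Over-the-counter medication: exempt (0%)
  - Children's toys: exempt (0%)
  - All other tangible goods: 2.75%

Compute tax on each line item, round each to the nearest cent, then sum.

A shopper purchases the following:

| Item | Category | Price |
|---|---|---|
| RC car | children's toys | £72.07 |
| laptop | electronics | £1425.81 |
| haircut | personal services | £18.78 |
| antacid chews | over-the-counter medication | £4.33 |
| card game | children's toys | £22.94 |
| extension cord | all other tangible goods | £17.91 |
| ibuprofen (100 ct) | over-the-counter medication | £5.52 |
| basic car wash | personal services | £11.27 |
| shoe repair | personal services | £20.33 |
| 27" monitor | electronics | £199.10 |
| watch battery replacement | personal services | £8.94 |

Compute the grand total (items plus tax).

£1893.72

RC car £72.07: children's toys → 3.5% + 0% transit = 3.5% → £2.52
Laptop £1425.81: electronics → 3.5% + 1.25% transit = 4.75% → £67.73
Haircut £18.78: personal services → 5.75% + 2.25% transit = 8% → £1.50
Antacid chews £4.33: over-the-counter medication → 3.5% + 0% transit = 3.5% → £0.15
Card game £22.94: children's toys → 3.5% + 0% transit = 3.5% → £0.80
Extension cord £17.91: all other tangible goods → 3.5% + 2.75% transit = 6.25% → £1.12
Ibuprofen (100 ct) £5.52: over-the-counter medication → 3.5% + 0% transit = 3.5% → £0.19
Basic car wash £11.27: personal services → 5.75% + 2.25% transit = 8% → £0.90
Shoe repair £20.33: personal services → 5.75% + 2.25% transit = 8% → £1.63
27" monitor £199.10: electronics → 3.5% + 1.25% transit = 4.75% → £9.46
Watch battery replacement £8.94: personal services → 5.75% + 2.25% transit = 8% → £0.72
Subtotal = £1807.00; tax = £86.72; total due = £1893.72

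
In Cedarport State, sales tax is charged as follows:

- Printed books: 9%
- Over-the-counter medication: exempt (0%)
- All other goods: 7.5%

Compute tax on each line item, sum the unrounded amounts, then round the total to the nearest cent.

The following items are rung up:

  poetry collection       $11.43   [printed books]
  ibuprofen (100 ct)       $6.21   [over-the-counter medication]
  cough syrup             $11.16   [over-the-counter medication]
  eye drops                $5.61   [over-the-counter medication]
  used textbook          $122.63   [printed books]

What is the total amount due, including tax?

Poetry collection $11.43: printed books → 9% → $1.0287
Ibuprofen (100 ct) $6.21: over-the-counter medication → 0% → $0.00
Cough syrup $11.16: over-the-counter medication → 0% → $0.00
Eye drops $5.61: over-the-counter medication → 0% → $0.00
Used textbook $122.63: printed books → 9% → $11.0367
Subtotal = $157.04; unrounded tax = $12.0654 → $12.07; total due = $169.11

$169.11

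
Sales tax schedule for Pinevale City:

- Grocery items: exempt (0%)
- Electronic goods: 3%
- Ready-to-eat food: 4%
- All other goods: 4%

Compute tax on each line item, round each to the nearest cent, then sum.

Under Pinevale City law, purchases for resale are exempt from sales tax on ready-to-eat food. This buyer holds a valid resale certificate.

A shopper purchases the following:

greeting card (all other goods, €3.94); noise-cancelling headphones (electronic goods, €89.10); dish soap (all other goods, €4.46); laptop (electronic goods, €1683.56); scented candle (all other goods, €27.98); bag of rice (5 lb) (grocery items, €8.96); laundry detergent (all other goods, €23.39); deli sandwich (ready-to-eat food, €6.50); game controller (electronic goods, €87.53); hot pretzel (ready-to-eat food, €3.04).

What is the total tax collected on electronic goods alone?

Noise-cancelling headphones €89.10: electronic goods → 3% → €2.67
Laptop €1683.56: electronic goods → 3% → €50.51
Game controller €87.53: electronic goods → 3% → €2.63
Tax on electronic goods = €2.67 + €50.51 + €2.63 = €55.81

€55.81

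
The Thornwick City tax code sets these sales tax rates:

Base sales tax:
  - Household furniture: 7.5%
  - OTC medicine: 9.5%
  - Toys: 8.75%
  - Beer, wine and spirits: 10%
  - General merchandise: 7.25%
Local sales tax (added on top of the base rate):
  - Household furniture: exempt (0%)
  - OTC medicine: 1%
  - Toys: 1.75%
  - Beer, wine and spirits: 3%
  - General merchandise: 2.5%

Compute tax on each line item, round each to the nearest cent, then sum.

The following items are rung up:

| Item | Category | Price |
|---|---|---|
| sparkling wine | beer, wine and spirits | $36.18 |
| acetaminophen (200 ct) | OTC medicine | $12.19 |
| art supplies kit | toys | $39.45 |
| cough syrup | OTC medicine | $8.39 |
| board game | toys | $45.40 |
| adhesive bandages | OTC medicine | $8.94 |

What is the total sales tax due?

$16.71

Sparkling wine $36.18: beer, wine and spirits → 10% + 3% local = 13% → $4.70
Acetaminophen (200 ct) $12.19: OTC medicine → 9.5% + 1% local = 10.5% → $1.28
Art supplies kit $39.45: toys → 8.75% + 1.75% local = 10.5% → $4.14
Cough syrup $8.39: OTC medicine → 9.5% + 1% local = 10.5% → $0.88
Board game $45.40: toys → 8.75% + 1.75% local = 10.5% → $4.77
Adhesive bandages $8.94: OTC medicine → 9.5% + 1% local = 10.5% → $0.94
Total tax = $4.70 + $1.28 + $4.14 + $0.88 + $4.77 + $0.94 = $16.71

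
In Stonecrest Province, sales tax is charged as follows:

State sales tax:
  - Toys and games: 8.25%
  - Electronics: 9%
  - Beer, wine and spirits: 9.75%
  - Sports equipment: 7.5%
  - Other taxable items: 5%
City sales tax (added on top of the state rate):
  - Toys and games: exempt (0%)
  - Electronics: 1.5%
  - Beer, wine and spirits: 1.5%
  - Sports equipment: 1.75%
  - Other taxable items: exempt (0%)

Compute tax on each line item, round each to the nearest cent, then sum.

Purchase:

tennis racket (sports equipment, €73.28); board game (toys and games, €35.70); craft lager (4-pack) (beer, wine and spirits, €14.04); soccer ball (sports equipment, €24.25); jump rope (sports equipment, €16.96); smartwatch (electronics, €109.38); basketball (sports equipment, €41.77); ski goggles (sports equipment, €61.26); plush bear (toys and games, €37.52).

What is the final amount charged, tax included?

€453.39

Tennis racket €73.28: sports equipment → 7.5% + 1.75% city = 9.25% → €6.78
Board game €35.70: toys and games → 8.25% + 0% city = 8.25% → €2.95
Craft lager (4-pack) €14.04: beer, wine and spirits → 9.75% + 1.5% city = 11.25% → €1.58
Soccer ball €24.25: sports equipment → 7.5% + 1.75% city = 9.25% → €2.24
Jump rope €16.96: sports equipment → 7.5% + 1.75% city = 9.25% → €1.57
Smartwatch €109.38: electronics → 9% + 1.5% city = 10.5% → €11.48
Basketball €41.77: sports equipment → 7.5% + 1.75% city = 9.25% → €3.86
Ski goggles €61.26: sports equipment → 7.5% + 1.75% city = 9.25% → €5.67
Plush bear €37.52: toys and games → 8.25% + 0% city = 8.25% → €3.10
Subtotal = €414.16; tax = €39.23; total due = €453.39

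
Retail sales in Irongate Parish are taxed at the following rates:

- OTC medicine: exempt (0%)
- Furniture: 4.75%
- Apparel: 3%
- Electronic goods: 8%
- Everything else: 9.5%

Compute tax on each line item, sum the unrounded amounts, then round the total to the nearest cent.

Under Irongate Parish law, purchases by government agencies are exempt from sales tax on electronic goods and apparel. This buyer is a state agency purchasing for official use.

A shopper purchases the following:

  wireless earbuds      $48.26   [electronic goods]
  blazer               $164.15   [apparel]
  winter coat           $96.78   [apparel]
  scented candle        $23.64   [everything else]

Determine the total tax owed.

Wireless earbuds $48.26: electronic goods, buyer-exempt → 0% → $0.00
Blazer $164.15: apparel, buyer-exempt → 0% → $0.00
Winter coat $96.78: apparel, buyer-exempt → 0% → $0.00
Scented candle $23.64: everything else → 9.5% → $2.2458
Unrounded tax sum = $2.2458 → $2.25

$2.25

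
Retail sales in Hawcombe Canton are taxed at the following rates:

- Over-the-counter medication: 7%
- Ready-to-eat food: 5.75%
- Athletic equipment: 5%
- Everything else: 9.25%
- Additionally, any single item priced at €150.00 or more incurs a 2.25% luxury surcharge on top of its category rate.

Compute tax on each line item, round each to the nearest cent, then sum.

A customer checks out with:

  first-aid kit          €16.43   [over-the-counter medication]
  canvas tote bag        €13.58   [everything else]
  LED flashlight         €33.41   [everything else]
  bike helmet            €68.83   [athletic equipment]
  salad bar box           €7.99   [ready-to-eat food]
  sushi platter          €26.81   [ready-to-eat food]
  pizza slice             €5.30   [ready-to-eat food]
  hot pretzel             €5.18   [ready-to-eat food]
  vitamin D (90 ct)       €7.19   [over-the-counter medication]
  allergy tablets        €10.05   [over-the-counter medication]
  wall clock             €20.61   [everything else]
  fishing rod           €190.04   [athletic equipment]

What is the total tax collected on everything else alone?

Canvas tote bag €13.58: everything else → 9.25% → €1.26
LED flashlight €33.41: everything else → 9.25% → €3.09
Wall clock €20.61: everything else → 9.25% → €1.91
Tax on everything else = €1.26 + €3.09 + €1.91 = €6.26

€6.26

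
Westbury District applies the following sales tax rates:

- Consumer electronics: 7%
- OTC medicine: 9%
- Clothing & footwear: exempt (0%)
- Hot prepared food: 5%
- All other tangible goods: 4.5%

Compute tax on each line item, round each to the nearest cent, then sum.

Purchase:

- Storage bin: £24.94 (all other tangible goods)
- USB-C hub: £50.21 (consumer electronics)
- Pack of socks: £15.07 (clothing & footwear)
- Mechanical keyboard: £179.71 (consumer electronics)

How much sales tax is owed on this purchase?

£17.21

Storage bin £24.94: all other tangible goods → 4.5% → £1.12
USB-C hub £50.21: consumer electronics → 7% → £3.51
Pack of socks £15.07: clothing & footwear → 0% → £0.00
Mechanical keyboard £179.71: consumer electronics → 7% → £12.58
Total tax = £1.12 + £3.51 + £12.58 = £17.21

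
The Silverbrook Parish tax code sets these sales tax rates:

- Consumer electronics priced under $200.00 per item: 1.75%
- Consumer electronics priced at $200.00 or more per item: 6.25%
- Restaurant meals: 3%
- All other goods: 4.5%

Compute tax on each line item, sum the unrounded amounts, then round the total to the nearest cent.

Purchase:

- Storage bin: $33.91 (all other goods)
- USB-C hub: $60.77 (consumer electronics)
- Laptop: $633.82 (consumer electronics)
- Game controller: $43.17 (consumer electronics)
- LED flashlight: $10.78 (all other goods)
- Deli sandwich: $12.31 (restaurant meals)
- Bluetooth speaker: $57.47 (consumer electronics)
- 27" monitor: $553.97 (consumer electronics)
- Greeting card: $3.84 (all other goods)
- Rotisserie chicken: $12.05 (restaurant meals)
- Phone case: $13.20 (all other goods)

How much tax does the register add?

$80.57

Storage bin $33.91: all other goods → 4.5% → $1.52595
USB-C hub $60.77: consumer electronics, under $200.00 → 1.75% → $1.063475
Laptop $633.82: consumer electronics, $200.00 or more → 6.25% → $39.61375
Game controller $43.17: consumer electronics, under $200.00 → 1.75% → $0.755475
LED flashlight $10.78: all other goods → 4.5% → $0.4851
Deli sandwich $12.31: restaurant meals → 3% → $0.3693
Bluetooth speaker $57.47: consumer electronics, under $200.00 → 1.75% → $1.005725
27" monitor $553.97: consumer electronics, $200.00 or more → 6.25% → $34.623125
Greeting card $3.84: all other goods → 4.5% → $0.1728
Rotisserie chicken $12.05: restaurant meals → 3% → $0.3615
Phone case $13.20: all other goods → 4.5% → $0.594
Unrounded tax sum = $80.5702 → $80.57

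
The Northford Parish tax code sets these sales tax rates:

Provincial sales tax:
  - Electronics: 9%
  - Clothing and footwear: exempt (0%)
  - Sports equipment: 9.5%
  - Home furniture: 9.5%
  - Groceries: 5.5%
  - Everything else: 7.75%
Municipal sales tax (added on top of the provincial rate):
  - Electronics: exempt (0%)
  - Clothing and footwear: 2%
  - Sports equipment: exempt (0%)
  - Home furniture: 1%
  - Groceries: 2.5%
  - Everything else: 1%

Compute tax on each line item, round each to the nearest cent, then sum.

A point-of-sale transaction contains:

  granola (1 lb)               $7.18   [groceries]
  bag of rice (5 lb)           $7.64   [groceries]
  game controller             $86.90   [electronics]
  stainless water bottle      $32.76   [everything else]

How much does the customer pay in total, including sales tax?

$146.35

Granola (1 lb) $7.18: groceries → 5.5% + 2.5% municipal = 8% → $0.57
Bag of rice (5 lb) $7.64: groceries → 5.5% + 2.5% municipal = 8% → $0.61
Game controller $86.90: electronics → 9% + 0% municipal = 9% → $7.82
Stainless water bottle $32.76: everything else → 7.75% + 1% municipal = 8.75% → $2.87
Subtotal = $134.48; tax = $11.87; total due = $146.35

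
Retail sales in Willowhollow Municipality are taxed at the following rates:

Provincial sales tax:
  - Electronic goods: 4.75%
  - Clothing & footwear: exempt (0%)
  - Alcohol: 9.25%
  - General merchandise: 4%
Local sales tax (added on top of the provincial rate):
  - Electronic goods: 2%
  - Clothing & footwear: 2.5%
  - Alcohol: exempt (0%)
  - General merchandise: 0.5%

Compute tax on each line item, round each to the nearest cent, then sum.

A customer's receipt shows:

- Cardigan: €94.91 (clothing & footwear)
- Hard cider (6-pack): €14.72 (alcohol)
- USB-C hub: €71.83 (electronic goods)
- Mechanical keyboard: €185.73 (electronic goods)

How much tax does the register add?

€21.12

Cardigan €94.91: clothing & footwear → 0% + 2.5% local = 2.5% → €2.37
Hard cider (6-pack) €14.72: alcohol → 9.25% + 0% local = 9.25% → €1.36
USB-C hub €71.83: electronic goods → 4.75% + 2% local = 6.75% → €4.85
Mechanical keyboard €185.73: electronic goods → 4.75% + 2% local = 6.75% → €12.54
Total tax = €2.37 + €1.36 + €4.85 + €12.54 = €21.12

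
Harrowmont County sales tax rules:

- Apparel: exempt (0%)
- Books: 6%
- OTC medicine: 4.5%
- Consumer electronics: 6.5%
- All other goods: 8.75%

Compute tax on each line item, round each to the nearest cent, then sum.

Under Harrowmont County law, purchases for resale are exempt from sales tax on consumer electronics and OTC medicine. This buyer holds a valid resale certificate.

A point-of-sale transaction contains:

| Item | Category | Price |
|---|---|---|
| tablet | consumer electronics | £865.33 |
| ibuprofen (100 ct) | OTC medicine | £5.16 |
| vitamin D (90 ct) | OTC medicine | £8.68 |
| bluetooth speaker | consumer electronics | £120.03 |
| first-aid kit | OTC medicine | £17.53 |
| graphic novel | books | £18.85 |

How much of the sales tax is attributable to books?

Graphic novel £18.85: books → 6% → £1.13
Tax on books = £1.13

£1.13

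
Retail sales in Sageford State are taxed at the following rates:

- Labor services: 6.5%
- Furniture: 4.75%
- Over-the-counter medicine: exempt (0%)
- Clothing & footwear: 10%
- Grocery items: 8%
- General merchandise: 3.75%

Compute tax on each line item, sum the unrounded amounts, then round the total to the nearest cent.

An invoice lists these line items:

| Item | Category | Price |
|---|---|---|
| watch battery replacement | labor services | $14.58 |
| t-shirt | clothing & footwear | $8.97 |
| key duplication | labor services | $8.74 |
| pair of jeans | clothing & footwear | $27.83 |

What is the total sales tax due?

$5.20

Watch battery replacement $14.58: labor services → 6.5% → $0.9477
T-shirt $8.97: clothing & footwear → 10% → $0.897
Key duplication $8.74: labor services → 6.5% → $0.5681
Pair of jeans $27.83: clothing & footwear → 10% → $2.783
Unrounded tax sum = $5.1958 → $5.20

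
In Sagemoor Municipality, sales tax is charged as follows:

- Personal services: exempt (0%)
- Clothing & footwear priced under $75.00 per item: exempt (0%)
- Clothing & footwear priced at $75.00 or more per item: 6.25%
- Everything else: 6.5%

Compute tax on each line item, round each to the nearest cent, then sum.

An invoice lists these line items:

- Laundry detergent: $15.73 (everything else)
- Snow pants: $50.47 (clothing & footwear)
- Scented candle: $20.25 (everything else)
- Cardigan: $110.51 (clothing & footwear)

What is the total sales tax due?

$9.25

Laundry detergent $15.73: everything else → 6.5% → $1.02
Snow pants $50.47: clothing & footwear, under $75.00 → 0% → $0.00
Scented candle $20.25: everything else → 6.5% → $1.32
Cardigan $110.51: clothing & footwear, $75.00 or more → 6.25% → $6.91
Total tax = $1.02 + $1.32 + $6.91 = $9.25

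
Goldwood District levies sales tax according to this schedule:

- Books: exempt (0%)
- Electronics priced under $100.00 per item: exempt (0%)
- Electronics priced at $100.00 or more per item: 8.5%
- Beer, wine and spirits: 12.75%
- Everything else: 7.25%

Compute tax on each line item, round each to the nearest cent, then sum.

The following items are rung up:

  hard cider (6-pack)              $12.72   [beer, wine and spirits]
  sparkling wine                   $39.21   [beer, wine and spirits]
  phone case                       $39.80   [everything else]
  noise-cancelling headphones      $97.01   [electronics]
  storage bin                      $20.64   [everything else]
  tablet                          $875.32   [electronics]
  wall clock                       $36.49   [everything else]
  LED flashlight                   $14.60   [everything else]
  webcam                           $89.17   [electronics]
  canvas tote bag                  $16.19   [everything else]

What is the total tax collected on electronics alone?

$74.40

Noise-cancelling headphones $97.01: electronics, under $100.00 → 0% → $0.00
Tablet $875.32: electronics, $100.00 or more → 8.5% → $74.40
Webcam $89.17: electronics, under $100.00 → 0% → $0.00
Tax on electronics = $0.00 + $74.40 + $0.00 = $74.40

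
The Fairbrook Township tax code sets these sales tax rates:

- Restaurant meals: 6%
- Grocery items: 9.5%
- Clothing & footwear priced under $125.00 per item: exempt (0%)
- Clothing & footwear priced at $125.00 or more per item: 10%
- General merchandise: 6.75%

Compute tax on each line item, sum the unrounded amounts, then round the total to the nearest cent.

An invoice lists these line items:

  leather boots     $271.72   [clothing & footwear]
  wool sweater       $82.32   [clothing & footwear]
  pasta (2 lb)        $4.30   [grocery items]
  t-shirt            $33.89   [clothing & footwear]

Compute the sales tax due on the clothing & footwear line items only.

Leather boots $271.72: clothing & footwear, $125.00 or more → 10% → $27.172
Wool sweater $82.32: clothing & footwear, under $125.00 → 0% → $0.00
T-shirt $33.89: clothing & footwear, under $125.00 → 0% → $0.00
Tax on clothing & footwear: unrounded sum = $27.172 → $27.17

$27.17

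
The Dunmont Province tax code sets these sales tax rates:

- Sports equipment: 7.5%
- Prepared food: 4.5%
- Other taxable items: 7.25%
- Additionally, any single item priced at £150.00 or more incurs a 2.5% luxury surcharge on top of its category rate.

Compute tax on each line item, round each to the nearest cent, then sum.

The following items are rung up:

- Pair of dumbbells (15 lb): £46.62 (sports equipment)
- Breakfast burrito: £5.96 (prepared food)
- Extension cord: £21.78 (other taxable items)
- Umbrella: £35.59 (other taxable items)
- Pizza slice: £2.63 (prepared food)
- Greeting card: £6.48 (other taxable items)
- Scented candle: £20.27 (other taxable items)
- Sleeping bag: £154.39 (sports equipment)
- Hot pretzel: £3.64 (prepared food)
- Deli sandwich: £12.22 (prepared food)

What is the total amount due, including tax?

£335.72

Pair of dumbbells (15 lb) £46.62: sports equipment → 7.5% → £3.50
Breakfast burrito £5.96: prepared food → 4.5% → £0.27
Extension cord £21.78: other taxable items → 7.25% → £1.58
Umbrella £35.59: other taxable items → 7.25% → £2.58
Pizza slice £2.63: prepared food → 4.5% → £0.12
Greeting card £6.48: other taxable items → 7.25% → £0.47
Scented candle £20.27: other taxable items → 7.25% → £1.47
Sleeping bag £154.39: sports equipment → 7.5% + 2.5% surcharge = 10% → £15.44
Hot pretzel £3.64: prepared food → 4.5% → £0.16
Deli sandwich £12.22: prepared food → 4.5% → £0.55
Subtotal = £309.58; tax = £26.14; total due = £335.72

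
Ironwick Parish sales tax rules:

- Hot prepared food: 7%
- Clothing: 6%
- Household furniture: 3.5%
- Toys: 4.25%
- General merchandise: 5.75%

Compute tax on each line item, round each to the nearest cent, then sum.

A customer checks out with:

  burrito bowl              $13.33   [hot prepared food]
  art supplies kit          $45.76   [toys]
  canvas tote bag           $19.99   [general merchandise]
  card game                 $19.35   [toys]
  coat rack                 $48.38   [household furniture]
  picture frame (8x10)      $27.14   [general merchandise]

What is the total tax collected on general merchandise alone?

$2.71

Canvas tote bag $19.99: general merchandise → 5.75% → $1.15
Picture frame (8x10) $27.14: general merchandise → 5.75% → $1.56
Tax on general merchandise = $1.15 + $1.56 = $2.71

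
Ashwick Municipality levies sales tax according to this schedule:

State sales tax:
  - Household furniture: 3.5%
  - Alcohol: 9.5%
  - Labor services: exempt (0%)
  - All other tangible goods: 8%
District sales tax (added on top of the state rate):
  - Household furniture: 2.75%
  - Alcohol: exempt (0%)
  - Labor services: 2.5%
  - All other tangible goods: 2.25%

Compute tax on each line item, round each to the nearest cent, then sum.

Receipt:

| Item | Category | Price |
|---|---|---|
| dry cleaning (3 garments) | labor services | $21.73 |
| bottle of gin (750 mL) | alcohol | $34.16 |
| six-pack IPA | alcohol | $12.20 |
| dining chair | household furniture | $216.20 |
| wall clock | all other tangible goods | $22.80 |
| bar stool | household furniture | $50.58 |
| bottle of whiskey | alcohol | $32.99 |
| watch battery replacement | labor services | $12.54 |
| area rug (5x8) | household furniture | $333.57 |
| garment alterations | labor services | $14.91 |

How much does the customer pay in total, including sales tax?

$800.30

Dry cleaning (3 garments) $21.73: labor services → 0% + 2.5% district = 2.5% → $0.54
Bottle of gin (750 mL) $34.16: alcohol → 9.5% + 0% district = 9.5% → $3.25
Six-pack IPA $12.20: alcohol → 9.5% + 0% district = 9.5% → $1.16
Dining chair $216.20: household furniture → 3.5% + 2.75% district = 6.25% → $13.51
Wall clock $22.80: all other tangible goods → 8% + 2.25% district = 10.25% → $2.34
Bar stool $50.58: household furniture → 3.5% + 2.75% district = 6.25% → $3.16
Bottle of whiskey $32.99: alcohol → 9.5% + 0% district = 9.5% → $3.13
Watch battery replacement $12.54: labor services → 0% + 2.5% district = 2.5% → $0.31
Area rug (5x8) $333.57: household furniture → 3.5% + 2.75% district = 6.25% → $20.85
Garment alterations $14.91: labor services → 0% + 2.5% district = 2.5% → $0.37
Subtotal = $751.68; tax = $48.62; total due = $800.30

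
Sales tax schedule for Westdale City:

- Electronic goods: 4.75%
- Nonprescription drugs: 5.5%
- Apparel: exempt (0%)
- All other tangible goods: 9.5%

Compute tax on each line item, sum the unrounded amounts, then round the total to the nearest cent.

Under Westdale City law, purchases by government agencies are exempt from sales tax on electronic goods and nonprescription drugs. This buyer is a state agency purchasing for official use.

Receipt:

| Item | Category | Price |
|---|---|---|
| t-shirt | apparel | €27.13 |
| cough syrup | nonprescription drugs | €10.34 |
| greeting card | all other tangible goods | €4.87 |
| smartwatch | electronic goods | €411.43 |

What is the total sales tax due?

T-shirt €27.13: apparel → 0% → €0.00
Cough syrup €10.34: nonprescription drugs, buyer-exempt → 0% → €0.00
Greeting card €4.87: all other tangible goods → 9.5% → €0.46265
Smartwatch €411.43: electronic goods, buyer-exempt → 0% → €0.00
Unrounded tax sum = €0.46265 → €0.46

€0.46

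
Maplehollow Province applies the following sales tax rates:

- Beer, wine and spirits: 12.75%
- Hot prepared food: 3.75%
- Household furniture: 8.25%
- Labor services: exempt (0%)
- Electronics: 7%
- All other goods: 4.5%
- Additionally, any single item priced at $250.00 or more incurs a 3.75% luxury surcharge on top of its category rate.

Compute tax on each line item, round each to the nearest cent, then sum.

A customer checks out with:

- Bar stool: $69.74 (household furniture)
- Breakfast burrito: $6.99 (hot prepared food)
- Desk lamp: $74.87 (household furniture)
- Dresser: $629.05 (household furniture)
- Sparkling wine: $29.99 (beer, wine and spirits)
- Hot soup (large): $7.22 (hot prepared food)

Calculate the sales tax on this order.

$91.77

Bar stool $69.74: household furniture → 8.25% → $5.75
Breakfast burrito $6.99: hot prepared food → 3.75% → $0.26
Desk lamp $74.87: household furniture → 8.25% → $6.18
Dresser $629.05: household furniture → 8.25% + 3.75% surcharge = 12% → $75.49
Sparkling wine $29.99: beer, wine and spirits → 12.75% → $3.82
Hot soup (large) $7.22: hot prepared food → 3.75% → $0.27
Total tax = $5.75 + $0.26 + $6.18 + $75.49 + $3.82 + $0.27 = $91.77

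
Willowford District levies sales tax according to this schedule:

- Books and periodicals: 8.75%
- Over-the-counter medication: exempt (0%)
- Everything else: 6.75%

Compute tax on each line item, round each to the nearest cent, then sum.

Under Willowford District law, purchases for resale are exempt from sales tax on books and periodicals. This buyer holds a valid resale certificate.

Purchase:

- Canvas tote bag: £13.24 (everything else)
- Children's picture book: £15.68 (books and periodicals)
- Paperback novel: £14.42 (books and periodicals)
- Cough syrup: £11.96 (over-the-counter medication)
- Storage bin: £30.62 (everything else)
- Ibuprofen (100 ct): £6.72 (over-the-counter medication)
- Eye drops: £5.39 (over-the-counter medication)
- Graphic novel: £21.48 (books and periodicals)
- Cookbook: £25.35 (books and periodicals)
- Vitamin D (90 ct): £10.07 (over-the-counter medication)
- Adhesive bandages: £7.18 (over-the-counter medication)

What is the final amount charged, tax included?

Canvas tote bag £13.24: everything else → 6.75% → £0.89
Children's picture book £15.68: books and periodicals, buyer-exempt → 0% → £0.00
Paperback novel £14.42: books and periodicals, buyer-exempt → 0% → £0.00
Cough syrup £11.96: over-the-counter medication → 0% → £0.00
Storage bin £30.62: everything else → 6.75% → £2.07
Ibuprofen (100 ct) £6.72: over-the-counter medication → 0% → £0.00
Eye drops £5.39: over-the-counter medication → 0% → £0.00
Graphic novel £21.48: books and periodicals, buyer-exempt → 0% → £0.00
Cookbook £25.35: books and periodicals, buyer-exempt → 0% → £0.00
Vitamin D (90 ct) £10.07: over-the-counter medication → 0% → £0.00
Adhesive bandages £7.18: over-the-counter medication → 0% → £0.00
Subtotal = £162.11; tax = £2.96; total due = £165.07

£165.07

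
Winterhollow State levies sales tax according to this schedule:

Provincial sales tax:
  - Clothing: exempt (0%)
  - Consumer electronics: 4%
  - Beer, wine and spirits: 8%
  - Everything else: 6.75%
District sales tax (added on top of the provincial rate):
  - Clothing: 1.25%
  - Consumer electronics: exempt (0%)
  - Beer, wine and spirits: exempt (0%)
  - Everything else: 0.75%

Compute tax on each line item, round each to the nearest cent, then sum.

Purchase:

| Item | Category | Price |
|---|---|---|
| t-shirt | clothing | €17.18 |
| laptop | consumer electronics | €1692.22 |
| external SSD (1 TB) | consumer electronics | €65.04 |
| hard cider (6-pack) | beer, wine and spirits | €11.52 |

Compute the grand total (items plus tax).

T-shirt €17.18: clothing → 0% + 1.25% district = 1.25% → €0.21
Laptop €1692.22: consumer electronics → 4% + 0% district = 4% → €67.69
External SSD (1 TB) €65.04: consumer electronics → 4% + 0% district = 4% → €2.60
Hard cider (6-pack) €11.52: beer, wine and spirits → 8% + 0% district = 8% → €0.92
Subtotal = €1785.96; tax = €71.42; total due = €1857.38

€1857.38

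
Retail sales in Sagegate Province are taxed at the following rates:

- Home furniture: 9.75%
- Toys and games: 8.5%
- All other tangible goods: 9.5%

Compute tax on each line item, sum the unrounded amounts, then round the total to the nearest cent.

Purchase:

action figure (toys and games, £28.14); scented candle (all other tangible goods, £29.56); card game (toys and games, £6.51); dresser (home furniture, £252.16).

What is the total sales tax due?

Action figure £28.14: toys and games → 8.5% → £2.3919
Scented candle £29.56: all other tangible goods → 9.5% → £2.8082
Card game £6.51: toys and games → 8.5% → £0.55335
Dresser £252.16: home furniture → 9.75% → £24.5856
Unrounded tax sum = £30.33905 → £30.34

£30.34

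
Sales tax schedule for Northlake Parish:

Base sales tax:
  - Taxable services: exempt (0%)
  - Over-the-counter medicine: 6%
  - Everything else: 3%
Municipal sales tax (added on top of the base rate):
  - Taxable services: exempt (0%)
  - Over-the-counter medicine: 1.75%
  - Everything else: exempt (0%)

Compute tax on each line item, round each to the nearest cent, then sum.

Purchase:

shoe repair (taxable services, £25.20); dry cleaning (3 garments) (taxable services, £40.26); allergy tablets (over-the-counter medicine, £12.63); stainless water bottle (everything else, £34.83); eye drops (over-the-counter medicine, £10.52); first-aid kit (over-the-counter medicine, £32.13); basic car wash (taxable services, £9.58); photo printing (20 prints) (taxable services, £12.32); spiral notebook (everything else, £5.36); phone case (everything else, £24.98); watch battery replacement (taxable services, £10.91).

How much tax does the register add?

£6.24

Shoe repair £25.20: taxable services → 0% + 0% municipal = 0% → £0.00
Dry cleaning (3 garments) £40.26: taxable services → 0% + 0% municipal = 0% → £0.00
Allergy tablets £12.63: over-the-counter medicine → 6% + 1.75% municipal = 7.75% → £0.98
Stainless water bottle £34.83: everything else → 3% + 0% municipal = 3% → £1.04
Eye drops £10.52: over-the-counter medicine → 6% + 1.75% municipal = 7.75% → £0.82
First-aid kit £32.13: over-the-counter medicine → 6% + 1.75% municipal = 7.75% → £2.49
Basic car wash £9.58: taxable services → 0% + 0% municipal = 0% → £0.00
Photo printing (20 prints) £12.32: taxable services → 0% + 0% municipal = 0% → £0.00
Spiral notebook £5.36: everything else → 3% + 0% municipal = 3% → £0.16
Phone case £24.98: everything else → 3% + 0% municipal = 3% → £0.75
Watch battery replacement £10.91: taxable services → 0% + 0% municipal = 0% → £0.00
Total tax = £0.98 + £1.04 + £0.82 + £2.49 + £0.16 + £0.75 = £6.24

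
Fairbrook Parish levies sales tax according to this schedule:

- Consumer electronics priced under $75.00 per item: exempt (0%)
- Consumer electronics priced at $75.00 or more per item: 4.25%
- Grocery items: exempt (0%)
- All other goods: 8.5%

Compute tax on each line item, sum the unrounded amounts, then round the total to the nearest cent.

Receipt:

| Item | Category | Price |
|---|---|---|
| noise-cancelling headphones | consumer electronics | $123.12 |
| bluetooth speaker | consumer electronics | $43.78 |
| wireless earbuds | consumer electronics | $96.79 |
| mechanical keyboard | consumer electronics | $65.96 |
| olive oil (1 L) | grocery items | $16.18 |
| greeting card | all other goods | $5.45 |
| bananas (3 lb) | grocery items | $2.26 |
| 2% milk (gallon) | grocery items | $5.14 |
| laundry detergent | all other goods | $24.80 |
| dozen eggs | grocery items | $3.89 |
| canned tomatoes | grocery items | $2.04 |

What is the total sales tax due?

Noise-cancelling headphones $123.12: consumer electronics, $75.00 or more → 4.25% → $5.2326
Bluetooth speaker $43.78: consumer electronics, under $75.00 → 0% → $0.00
Wireless earbuds $96.79: consumer electronics, $75.00 or more → 4.25% → $4.113575
Mechanical keyboard $65.96: consumer electronics, under $75.00 → 0% → $0.00
Olive oil (1 L) $16.18: grocery items → 0% → $0.00
Greeting card $5.45: all other goods → 8.5% → $0.46325
Bananas (3 lb) $2.26: grocery items → 0% → $0.00
2% milk (gallon) $5.14: grocery items → 0% → $0.00
Laundry detergent $24.80: all other goods → 8.5% → $2.108
Dozen eggs $3.89: grocery items → 0% → $0.00
Canned tomatoes $2.04: grocery items → 0% → $0.00
Unrounded tax sum = $11.917425 → $11.92

$11.92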